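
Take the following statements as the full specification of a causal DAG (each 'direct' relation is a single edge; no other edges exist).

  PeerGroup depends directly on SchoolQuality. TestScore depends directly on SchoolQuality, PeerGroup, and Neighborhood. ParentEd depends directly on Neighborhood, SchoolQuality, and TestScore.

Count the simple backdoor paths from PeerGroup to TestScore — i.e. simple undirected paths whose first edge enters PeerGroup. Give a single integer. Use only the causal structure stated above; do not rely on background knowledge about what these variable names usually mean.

A backdoor path from PeerGroup to TestScore is any simple undirected path whose first edge points into PeerGroup (i.e. leaves PeerGroup via a parent).
Parents of PeerGroup: {SchoolQuality}.
Enumerating:
  P1: PeerGroup <- SchoolQuality -> TestScore
  P2: PeerGroup <- SchoolQuality -> ParentEd <- Neighborhood -> TestScore
  P3: PeerGroup <- SchoolQuality -> ParentEd <- TestScore
That exhausts the simple backdoor paths. Count: 3.

3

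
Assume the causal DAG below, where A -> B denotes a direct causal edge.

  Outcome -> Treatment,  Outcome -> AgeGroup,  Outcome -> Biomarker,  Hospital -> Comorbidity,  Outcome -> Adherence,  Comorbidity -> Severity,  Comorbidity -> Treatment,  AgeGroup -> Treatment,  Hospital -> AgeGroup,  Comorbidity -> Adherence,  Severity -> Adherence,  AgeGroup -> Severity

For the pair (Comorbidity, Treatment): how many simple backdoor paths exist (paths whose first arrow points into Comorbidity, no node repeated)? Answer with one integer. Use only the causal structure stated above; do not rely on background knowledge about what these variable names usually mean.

3

A backdoor path from Comorbidity to Treatment is any simple undirected path whose first edge points into Comorbidity (i.e. leaves Comorbidity via a parent).
Parents of Comorbidity: {Hospital}.
Enumerating:
  P1: Comorbidity <- Hospital -> AgeGroup <- Outcome -> Treatment
  P2: Comorbidity <- Hospital -> AgeGroup -> Treatment
  P3: Comorbidity <- Hospital -> AgeGroup -> Severity -> Adherence <- Outcome -> Treatment
That exhausts the simple backdoor paths. Count: 3.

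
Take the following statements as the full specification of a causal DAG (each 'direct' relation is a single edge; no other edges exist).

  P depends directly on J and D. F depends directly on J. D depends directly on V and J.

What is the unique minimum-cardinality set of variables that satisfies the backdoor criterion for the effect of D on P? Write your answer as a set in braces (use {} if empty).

Variables eligible for adjustment (non-descendants of D, excluding D and P): {F, J, V}.
Backdoor paths from D to P:
  P1: D <- J -> P
The empty set is not sufficient: P1 (D <- J -> P) has no collider blocking it and no conditioned non-collider, so it is open.
Try {J}:
  P1: blocked at fork node J ∈ conditioning set.
{J} contains no descendant of D and blocks every backdoor path.
No other singleton works — e.g. {F} leaves P1 open — so {J} is the unique smallest valid adjustment set.

{J}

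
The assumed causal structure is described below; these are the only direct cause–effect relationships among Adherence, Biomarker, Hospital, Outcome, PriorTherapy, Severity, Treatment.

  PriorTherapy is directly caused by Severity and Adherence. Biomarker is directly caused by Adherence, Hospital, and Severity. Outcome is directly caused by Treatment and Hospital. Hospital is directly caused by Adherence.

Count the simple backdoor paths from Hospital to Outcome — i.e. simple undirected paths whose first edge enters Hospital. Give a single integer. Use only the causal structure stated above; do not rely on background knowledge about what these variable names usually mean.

A backdoor path from Hospital to Outcome is any simple undirected path whose first edge points into Hospital (i.e. leaves Hospital via a parent).
Parents of Hospital: {Adherence}.
No simple path from any parent of Hospital reaches Outcome without revisiting Hospital, so there are no backdoor paths.

0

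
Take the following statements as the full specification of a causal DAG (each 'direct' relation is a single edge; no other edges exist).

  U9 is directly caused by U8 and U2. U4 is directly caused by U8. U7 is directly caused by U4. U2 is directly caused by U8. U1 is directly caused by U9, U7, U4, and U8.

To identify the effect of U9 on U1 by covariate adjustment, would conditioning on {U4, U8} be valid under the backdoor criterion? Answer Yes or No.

Yes

Backdoor paths from U9 to U1 (paths whose first edge points into U9):
  P1: U9 <- U8 -> U4 -> U7 -> U1
  P2: U9 <- U8 -> U4 -> U1
  P3: U9 <- U8 -> U1
  P4: U9 <- U2 <- U8 -> U4 -> U7 -> U1
  P5: U9 <- U2 <- U8 -> U4 -> U1
  P6: U9 <- U2 <- U8 -> U1
Condition 1 (no descendant of U9 in the set): holds — descendants of U9 are {U1}; none are in {U4, U8}.
Condition 2 (every backdoor path blocked by {U4, U8}):
  P1: blocked at fork node U8 ∈ conditioning set.
  P2: blocked at fork node U8 ∈ conditioning set.
  P3: blocked at fork node U8 ∈ conditioning set.
  P4: blocked at fork node U8 ∈ conditioning set.
  P5: blocked at fork node U8 ∈ conditioning set.
  P6: blocked at fork node U8 ∈ conditioning set.
{U4, U8} satisfies the backdoor criterion.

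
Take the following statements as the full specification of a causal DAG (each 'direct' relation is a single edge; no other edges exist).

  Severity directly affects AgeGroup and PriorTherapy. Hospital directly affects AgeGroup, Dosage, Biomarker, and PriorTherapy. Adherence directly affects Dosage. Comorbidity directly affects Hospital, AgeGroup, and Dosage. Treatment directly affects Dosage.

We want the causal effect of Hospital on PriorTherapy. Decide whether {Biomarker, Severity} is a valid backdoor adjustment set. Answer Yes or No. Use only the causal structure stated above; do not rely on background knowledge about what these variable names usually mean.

Backdoor paths from Hospital to PriorTherapy (paths whose first edge points into Hospital):
  P1: Hospital <- Comorbidity -> AgeGroup <- Severity -> PriorTherapy
Condition 1 (no descendant of Hospital in the set): FAILS — Biomarker is a descendant of Hospital.
Condition 2 (every backdoor path blocked by {Biomarker, Severity}):
  P1: blocked at collider AgeGroup (neither it nor any descendant is in the conditioning set).
{Biomarker, Severity} does not satisfy the backdoor criterion.

No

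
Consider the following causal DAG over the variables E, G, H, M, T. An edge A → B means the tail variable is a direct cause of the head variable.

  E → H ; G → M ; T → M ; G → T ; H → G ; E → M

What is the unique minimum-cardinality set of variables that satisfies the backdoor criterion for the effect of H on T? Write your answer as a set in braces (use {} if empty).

Variables eligible for adjustment (non-descendants of H, excluding H and T): {E}.
Backdoor paths from H to T:
  P1: H <- E -> M <- G -> T
  P2: H <- E -> M <- T
Each backdoor path contains an unconditioned collider, so every path is already blocked with the empty conditioning set:
  P1: blocked at collider M (neither it nor any descendant is in the conditioning set).
  P2: blocked at collider M (neither it nor any descendant is in the conditioning set).
The empty set is therefore the unique smallest valid set.

{}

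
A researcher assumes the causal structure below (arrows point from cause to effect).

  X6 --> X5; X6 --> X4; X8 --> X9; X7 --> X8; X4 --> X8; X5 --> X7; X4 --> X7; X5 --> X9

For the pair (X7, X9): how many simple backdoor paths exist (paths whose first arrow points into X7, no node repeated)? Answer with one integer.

A backdoor path from X7 to X9 is any simple undirected path whose first edge points into X7 (i.e. leaves X7 via a parent).
Parents of X7: {X4, X5}.
Enumerating:
  P1: X7 <- X4 <- X6 -> X5 -> X9
  P2: X7 <- X4 -> X8 -> X9
  P3: X7 <- X5 <- X6 -> X4 -> X8 -> X9
  P4: X7 <- X5 -> X9
That exhausts the simple backdoor paths. Count: 4.

4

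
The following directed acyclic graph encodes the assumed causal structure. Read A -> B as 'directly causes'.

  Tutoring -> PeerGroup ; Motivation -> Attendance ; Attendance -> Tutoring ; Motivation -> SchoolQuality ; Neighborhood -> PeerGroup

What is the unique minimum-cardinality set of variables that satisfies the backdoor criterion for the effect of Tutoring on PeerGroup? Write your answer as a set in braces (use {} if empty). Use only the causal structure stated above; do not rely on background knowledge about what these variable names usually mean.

{}

Variables eligible for adjustment (non-descendants of Tutoring, excluding Tutoring and PeerGroup): {Attendance, Motivation, Neighborhood, SchoolQuality}.
Backdoor paths from Tutoring to PeerGroup:
  (none)
With no backdoor paths the empty set already satisfies the criterion, and it is trivially minimal.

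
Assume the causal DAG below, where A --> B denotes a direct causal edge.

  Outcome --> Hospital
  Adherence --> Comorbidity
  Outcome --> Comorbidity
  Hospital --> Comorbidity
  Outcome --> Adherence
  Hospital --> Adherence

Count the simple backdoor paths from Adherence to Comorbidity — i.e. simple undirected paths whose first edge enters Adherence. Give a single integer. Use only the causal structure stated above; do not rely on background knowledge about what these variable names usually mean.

4

A backdoor path from Adherence to Comorbidity is any simple undirected path whose first edge points into Adherence (i.e. leaves Adherence via a parent).
Parents of Adherence: {Hospital, Outcome}.
Enumerating:
  P1: Adherence <- Outcome -> Hospital -> Comorbidity
  P2: Adherence <- Outcome -> Comorbidity
  P3: Adherence <- Hospital <- Outcome -> Comorbidity
  P4: Adherence <- Hospital -> Comorbidity
That exhausts the simple backdoor paths. Count: 4.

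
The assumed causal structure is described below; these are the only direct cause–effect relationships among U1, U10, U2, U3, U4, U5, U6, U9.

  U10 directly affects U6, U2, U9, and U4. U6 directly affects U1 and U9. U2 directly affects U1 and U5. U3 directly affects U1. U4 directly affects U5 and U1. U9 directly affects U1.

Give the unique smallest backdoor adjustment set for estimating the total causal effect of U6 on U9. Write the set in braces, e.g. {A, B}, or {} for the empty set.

{U10}

Variables eligible for adjustment (non-descendants of U6, excluding U6 and U9): {U10, U2, U3, U4, U5}.
Backdoor paths from U6 to U9:
  P1: U6 <- U10 -> U2 -> U5 <- U4 -> U1 <- U9
  P2: U6 <- U10 -> U2 -> U1 <- U9
  P3: U6 <- U10 -> U4 -> U5 <- U2 -> U1 <- U9
  P4: U6 <- U10 -> U4 -> U1 <- U9
  P5: U6 <- U10 -> U9
The empty set is not sufficient: P5 (U6 <- U10 -> U9) has no collider blocking it and no conditioned non-collider, so it is open.
Try {U10}:
  P1: blocked at fork node U10 ∈ conditioning set.
  P2: blocked at fork node U10 ∈ conditioning set.
  P3: blocked at fork node U10 ∈ conditioning set.
  P4: blocked at fork node U10 ∈ conditioning set.
  P5: blocked at fork node U10 ∈ conditioning set.
{U10} contains no descendant of U6 and blocks every backdoor path.
No other singleton works — e.g. {U2} leaves P5 open — so {U10} is the unique smallest valid adjustment set.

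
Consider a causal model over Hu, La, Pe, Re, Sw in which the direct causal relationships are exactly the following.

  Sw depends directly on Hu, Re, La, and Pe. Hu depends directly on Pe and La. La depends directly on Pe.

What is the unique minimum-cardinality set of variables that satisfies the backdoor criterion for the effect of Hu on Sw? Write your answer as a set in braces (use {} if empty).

Variables eligible for adjustment (non-descendants of Hu, excluding Hu and Sw): {La, Pe, Re}.
Backdoor paths from Hu to Sw:
  P1: Hu <- Pe -> La -> Sw
  P2: Hu <- Pe -> Sw
  P3: Hu <- La <- Pe -> Sw
  P4: Hu <- La -> Sw
The empty set is not sufficient: P1 (Hu <- Pe -> La -> Sw) has no collider blocking it and no conditioned non-collider, so it is open.
Try {La, Pe}:
  P1: blocked at fork node Pe ∈ conditioning set.
  P2: blocked at fork node Pe ∈ conditioning set.
  P3: blocked at chain node La ∈ conditioning set.
  P4: blocked at fork node La ∈ conditioning set.
{La, Pe} contains no descendant of Hu and blocks every backdoor path.
Every element of {La, Pe} is needed (dropping La leaves P4 open; dropping Pe leaves P2 open), so no proper subset is valid.
Among all size-2 subsets of the eligible variables, only {La, Pe} blocks every backdoor path, so it is the unique smallest valid adjustment set.

{La, Pe}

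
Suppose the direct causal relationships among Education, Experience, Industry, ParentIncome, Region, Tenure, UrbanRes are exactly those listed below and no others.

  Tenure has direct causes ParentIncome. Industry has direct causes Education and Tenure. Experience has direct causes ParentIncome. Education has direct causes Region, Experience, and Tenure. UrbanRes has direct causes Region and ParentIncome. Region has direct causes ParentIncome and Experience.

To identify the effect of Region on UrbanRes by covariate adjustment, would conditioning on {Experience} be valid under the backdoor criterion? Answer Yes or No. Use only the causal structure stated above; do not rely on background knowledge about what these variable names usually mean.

Backdoor paths from Region to UrbanRes (paths whose first edge points into Region):
  P1: Region <- ParentIncome -> UrbanRes
  P2: Region <- Experience <- ParentIncome -> UrbanRes
  P3: Region <- Experience -> Education <- Tenure <- ParentIncome -> UrbanRes
  P4: Region <- Experience -> Education -> Industry <- Tenure <- ParentIncome -> UrbanRes
Condition 1 (no descendant of Region in the set): holds — descendants of Region are {Education, Industry, UrbanRes}; none are in {Experience}.
Condition 2 (every backdoor path blocked by {Experience}):
  P1: open — no interior node is in the conditioning set.
  P2: blocked at chain node Experience ∈ conditioning set.
  P3: blocked at fork node Experience ∈ conditioning set.
  P4: blocked at fork node Experience ∈ conditioning set.
{Experience} does not satisfy the backdoor criterion.

No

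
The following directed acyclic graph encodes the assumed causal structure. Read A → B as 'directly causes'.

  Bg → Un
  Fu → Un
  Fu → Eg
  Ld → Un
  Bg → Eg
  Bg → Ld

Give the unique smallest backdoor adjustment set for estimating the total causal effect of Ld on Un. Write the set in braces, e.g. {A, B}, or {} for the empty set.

Variables eligible for adjustment (non-descendants of Ld, excluding Ld and Un): {Bg, Eg, Fu}.
Backdoor paths from Ld to Un:
  P1: Ld <- Bg -> Eg <- Fu -> Un
  P2: Ld <- Bg -> Un
The empty set is not sufficient: P2 (Ld <- Bg -> Un) has no collider blocking it and no conditioned non-collider, so it is open.
Try {Bg}:
  P1: blocked at fork node Bg ∈ conditioning set.
  P2: blocked at fork node Bg ∈ conditioning set.
{Bg} contains no descendant of Ld and blocks every backdoor path.
No other singleton works — e.g. {Fu} leaves P2 open — so {Bg} is the unique smallest valid adjustment set.

{Bg}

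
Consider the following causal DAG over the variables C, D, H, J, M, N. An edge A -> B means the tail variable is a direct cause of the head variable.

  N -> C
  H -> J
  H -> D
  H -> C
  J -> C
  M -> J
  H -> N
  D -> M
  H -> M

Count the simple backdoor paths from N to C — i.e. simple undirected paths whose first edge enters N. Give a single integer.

A backdoor path from N to C is any simple undirected path whose first edge points into N (i.e. leaves N via a parent).
Parents of N: {H}.
Enumerating:
  P1: N <- H -> D -> M -> J -> C
  P2: N <- H -> M -> J -> C
  P3: N <- H -> J -> C
  P4: N <- H -> C
That exhausts the simple backdoor paths. Count: 4.

4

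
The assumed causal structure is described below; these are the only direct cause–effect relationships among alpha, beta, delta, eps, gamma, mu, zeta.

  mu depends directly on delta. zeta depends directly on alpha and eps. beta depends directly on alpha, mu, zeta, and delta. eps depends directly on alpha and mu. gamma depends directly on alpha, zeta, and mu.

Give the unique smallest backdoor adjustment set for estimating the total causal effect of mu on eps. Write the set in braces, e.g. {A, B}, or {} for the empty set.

{}

Variables eligible for adjustment (non-descendants of mu, excluding mu and eps): {alpha, delta}.
Backdoor paths from mu to eps:
  P1: mu <- delta -> beta <- alpha -> eps
  P2: mu <- delta -> beta <- alpha -> zeta <- eps
  P3: mu <- delta -> beta <- alpha -> gamma <- zeta <- eps
  P4: mu <- delta -> beta <- zeta <- alpha -> eps
  P5: mu <- delta -> beta <- zeta <- eps
  P6: mu <- delta -> beta <- zeta -> gamma <- alpha -> eps
Each backdoor path contains an unconditioned collider, so every path is already blocked with the empty conditioning set:
  P1: blocked at collider beta (neither it nor any descendant is in the conditioning set).
  P2: blocked at collider beta (neither it nor any descendant is in the conditioning set).
  P3: blocked at collider beta (neither it nor any descendant is in the conditioning set).
  P4: blocked at collider beta (neither it nor any descendant is in the conditioning set).
  P5: blocked at collider beta (neither it nor any descendant is in the conditioning set).
  P6: blocked at collider beta (neither it nor any descendant is in the conditioning set).
The empty set is therefore the unique smallest valid set.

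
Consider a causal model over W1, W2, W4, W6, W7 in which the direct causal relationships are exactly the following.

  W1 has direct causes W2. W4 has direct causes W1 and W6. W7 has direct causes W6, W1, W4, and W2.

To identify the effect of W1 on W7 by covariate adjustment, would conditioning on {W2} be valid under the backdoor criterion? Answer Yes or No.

Backdoor paths from W1 to W7 (paths whose first edge points into W1):
  P1: W1 <- W2 -> W7
Condition 1 (no descendant of W1 in the set): holds — descendants of W1 are {W4, W7}; none are in {W2}.
Condition 2 (every backdoor path blocked by {W2}):
  P1: blocked at fork node W2 ∈ conditioning set.
{W2} satisfies the backdoor criterion.

Yes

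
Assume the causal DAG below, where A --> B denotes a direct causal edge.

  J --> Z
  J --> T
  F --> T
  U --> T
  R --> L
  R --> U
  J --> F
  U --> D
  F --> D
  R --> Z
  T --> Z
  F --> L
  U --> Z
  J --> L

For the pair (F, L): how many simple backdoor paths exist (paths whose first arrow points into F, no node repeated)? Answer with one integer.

A backdoor path from F to L is any simple undirected path whose first edge points into F (i.e. leaves F via a parent).
Parents of F: {J}.
Enumerating:
  P1: F <- J -> L
  P2: F <- J -> T <- U <- R -> L
  P3: F <- J -> T <- U -> Z <- R -> L
  P4: F <- J -> T -> Z <- R -> L
  P5: F <- J -> T -> Z <- U <- R -> L
  P6: F <- J -> Z <- R -> L
  P7: F <- J -> Z <- U <- R -> L
  P8: F <- J -> Z <- T <- U <- R -> L
That exhausts the simple backdoor paths. Count: 8.

8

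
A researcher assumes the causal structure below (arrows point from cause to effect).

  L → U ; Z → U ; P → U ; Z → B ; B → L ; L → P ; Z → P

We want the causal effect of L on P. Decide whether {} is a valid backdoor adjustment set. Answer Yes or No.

No

Backdoor paths from L to P (paths whose first edge points into L):
  P1: L <- B <- Z -> P
  P2: L <- B <- Z -> U <- P
Condition 1 (no descendant of L in the set): holds — descendants of L are {P, U}; none are in {}.
Condition 2 (every backdoor path blocked by {}):
  P1: open — no interior node is in the conditioning set.
  P2: blocked at collider U (neither it nor any descendant is in the conditioning set).
{} does not satisfy the backdoor criterion.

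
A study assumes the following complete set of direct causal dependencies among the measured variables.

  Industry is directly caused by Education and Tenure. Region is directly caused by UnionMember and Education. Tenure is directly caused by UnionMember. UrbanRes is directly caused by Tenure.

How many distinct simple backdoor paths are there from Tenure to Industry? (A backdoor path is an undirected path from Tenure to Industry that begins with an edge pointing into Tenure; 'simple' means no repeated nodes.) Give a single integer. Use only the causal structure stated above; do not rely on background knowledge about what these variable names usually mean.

A backdoor path from Tenure to Industry is any simple undirected path whose first edge points into Tenure (i.e. leaves Tenure via a parent).
Parents of Tenure: {UnionMember}.
Enumerating:
  P1: Tenure <- UnionMember -> Region <- Education -> Industry
That exhausts the simple backdoor paths. Count: 1.

1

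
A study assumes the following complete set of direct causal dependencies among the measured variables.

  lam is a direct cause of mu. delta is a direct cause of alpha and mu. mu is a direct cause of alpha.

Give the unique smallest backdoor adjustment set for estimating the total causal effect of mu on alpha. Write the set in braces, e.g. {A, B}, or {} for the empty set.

Variables eligible for adjustment (non-descendants of mu, excluding mu and alpha): {delta, lam}.
Backdoor paths from mu to alpha:
  P1: mu <- delta -> alpha
The empty set is not sufficient: P1 (mu <- delta -> alpha) has no collider blocking it and no conditioned non-collider, so it is open.
Try {delta}:
  P1: blocked at fork node delta ∈ conditioning set.
{delta} contains no descendant of mu and blocks every backdoor path.
No other singleton works — e.g. {lam} leaves P1 open — so {delta} is the unique smallest valid adjustment set.

{delta}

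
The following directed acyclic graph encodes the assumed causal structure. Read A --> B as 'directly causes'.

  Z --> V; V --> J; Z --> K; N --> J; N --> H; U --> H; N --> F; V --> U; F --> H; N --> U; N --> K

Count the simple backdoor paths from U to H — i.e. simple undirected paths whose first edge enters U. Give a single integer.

6

A backdoor path from U to H is any simple undirected path whose first edge points into U (i.e. leaves U via a parent).
Parents of U: {N, V}.
Enumerating:
  P1: U <- N -> F -> H
  P2: U <- N -> H
  P3: U <- V <- Z -> K <- N -> F -> H
  P4: U <- V <- Z -> K <- N -> H
  P5: U <- V -> J <- N -> F -> H
  P6: U <- V -> J <- N -> H
That exhausts the simple backdoor paths. Count: 6.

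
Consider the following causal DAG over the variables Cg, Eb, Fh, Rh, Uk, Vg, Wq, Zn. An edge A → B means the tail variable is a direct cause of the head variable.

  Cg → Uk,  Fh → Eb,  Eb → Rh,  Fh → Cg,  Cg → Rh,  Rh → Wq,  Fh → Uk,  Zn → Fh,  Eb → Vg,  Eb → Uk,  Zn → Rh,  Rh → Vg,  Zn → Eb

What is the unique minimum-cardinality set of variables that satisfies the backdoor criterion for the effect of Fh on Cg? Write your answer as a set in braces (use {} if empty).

{}

Variables eligible for adjustment (non-descendants of Fh, excluding Fh and Cg): {Zn}.
Backdoor paths from Fh to Cg:
  P1: Fh <- Zn -> Eb -> Uk <- Cg
  P2: Fh <- Zn -> Eb -> Rh <- Cg
  P3: Fh <- Zn -> Eb -> Vg <- Rh <- Cg
  P4: Fh <- Zn -> Rh <- Eb -> Uk <- Cg
  P5: Fh <- Zn -> Rh <- Cg
  P6: Fh <- Zn -> Rh -> Vg <- Eb -> Uk <- Cg
Each backdoor path contains an unconditioned collider, so every path is already blocked with the empty conditioning set:
  P1: blocked at collider Uk (neither it nor any descendant is in the conditioning set).
  P2: blocked at collider Rh (neither it nor any descendant is in the conditioning set).
  P3: blocked at collider Vg (neither it nor any descendant is in the conditioning set).
  P4: blocked at collider Rh (neither it nor any descendant is in the conditioning set).
  P5: blocked at collider Rh (neither it nor any descendant is in the conditioning set).
  P6: blocked at collider Vg (neither it nor any descendant is in the conditioning set).
The empty set is therefore the unique smallest valid set.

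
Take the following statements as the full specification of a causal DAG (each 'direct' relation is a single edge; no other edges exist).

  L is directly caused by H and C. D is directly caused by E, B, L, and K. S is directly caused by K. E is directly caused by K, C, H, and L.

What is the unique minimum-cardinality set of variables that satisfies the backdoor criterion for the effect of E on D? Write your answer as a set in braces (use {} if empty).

Variables eligible for adjustment (non-descendants of E, excluding E and D): {B, C, H, K, L, S}.
Backdoor paths from E to D:
  P1: E <- C -> L -> D
  P2: E <- H -> L -> D
  P3: E <- L -> D
  P4: E <- K -> D
The empty set is not sufficient: P1 (E <- C -> L -> D) has no collider blocking it and no conditioned non-collider, so it is open.
Try {K, L}:
  P1: blocked at chain node L ∈ conditioning set.
  P2: blocked at chain node L ∈ conditioning set.
  P3: blocked at fork node L ∈ conditioning set.
  P4: blocked at fork node K ∈ conditioning set.
{K, L} contains no descendant of E and blocks every backdoor path.
Every element of {K, L} is needed (dropping K leaves P4 open; dropping L leaves P1 open), so no proper subset is valid.
Among all size-2 subsets of the eligible variables, only {K, L} blocks every backdoor path, so it is the unique smallest valid adjustment set.

{K, L}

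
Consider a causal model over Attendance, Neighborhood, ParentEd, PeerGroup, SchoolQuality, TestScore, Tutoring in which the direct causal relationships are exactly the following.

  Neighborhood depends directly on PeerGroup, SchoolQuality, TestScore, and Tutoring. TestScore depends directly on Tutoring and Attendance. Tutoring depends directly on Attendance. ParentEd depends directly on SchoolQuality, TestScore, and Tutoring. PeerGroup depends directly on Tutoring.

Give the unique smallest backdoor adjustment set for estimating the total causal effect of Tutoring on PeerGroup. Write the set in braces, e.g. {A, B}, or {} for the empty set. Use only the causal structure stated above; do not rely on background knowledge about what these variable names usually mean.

Variables eligible for adjustment (non-descendants of Tutoring, excluding Tutoring and PeerGroup): {Attendance, SchoolQuality}.
Backdoor paths from Tutoring to PeerGroup:
  P1: Tutoring <- Attendance -> TestScore -> ParentEd <- SchoolQuality -> Neighborhood <- PeerGroup
  P2: Tutoring <- Attendance -> TestScore -> Neighborhood <- PeerGroup
Each backdoor path contains an unconditioned collider, so every path is already blocked with the empty conditioning set:
  P1: blocked at collider ParentEd (neither it nor any descendant is in the conditioning set).
  P2: blocked at collider Neighborhood (neither it nor any descendant is in the conditioning set).
The empty set is therefore the unique smallest valid set.

{}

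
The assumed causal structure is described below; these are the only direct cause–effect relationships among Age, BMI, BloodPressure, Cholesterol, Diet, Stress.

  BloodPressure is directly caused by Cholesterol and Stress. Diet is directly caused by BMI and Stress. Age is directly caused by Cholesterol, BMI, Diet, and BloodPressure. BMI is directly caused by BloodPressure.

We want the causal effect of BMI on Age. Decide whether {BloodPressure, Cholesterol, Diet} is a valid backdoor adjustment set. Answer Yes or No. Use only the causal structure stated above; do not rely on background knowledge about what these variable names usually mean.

Backdoor paths from BMI to Age (paths whose first edge points into BMI):
  P1: BMI <- BloodPressure <- Stress -> Diet -> Age
  P2: BMI <- BloodPressure <- Cholesterol -> Age
  P3: BMI <- BloodPressure -> Age
Condition 1 (no descendant of BMI in the set): FAILS — Diet is a descendant of BMI.
Condition 2 (every backdoor path blocked by {BloodPressure, Cholesterol, Diet}):
  P1: blocked at chain node BloodPressure ∈ conditioning set.
  P2: blocked at chain node BloodPressure ∈ conditioning set.
  P3: blocked at fork node BloodPressure ∈ conditioning set.
{BloodPressure, Cholesterol, Diet} does not satisfy the backdoor criterion.

No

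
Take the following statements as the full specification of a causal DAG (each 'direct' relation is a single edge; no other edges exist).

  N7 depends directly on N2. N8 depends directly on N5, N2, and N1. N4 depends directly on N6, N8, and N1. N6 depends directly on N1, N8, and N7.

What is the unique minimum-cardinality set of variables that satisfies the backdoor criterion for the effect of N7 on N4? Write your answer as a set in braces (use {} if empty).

{N2}

Variables eligible for adjustment (non-descendants of N7, excluding N7 and N4): {N1, N2, N5, N8}.
Backdoor paths from N7 to N4:
  P1: N7 <- N2 -> N8 <- N1 -> N6 -> N4
  P2: N7 <- N2 -> N8 <- N1 -> N4
  P3: N7 <- N2 -> N8 -> N6 <- N1 -> N4
  P4: N7 <- N2 -> N8 -> N6 -> N4
  P5: N7 <- N2 -> N8 -> N4
The empty set is not sufficient: P4 (N7 <- N2 -> N8 -> N6 -> N4) has no collider blocking it and no conditioned non-collider, so it is open.
Try {N2}:
  P1: blocked at fork node N2 ∈ conditioning set.
  P2: blocked at fork node N2 ∈ conditioning set.
  P3: blocked at fork node N2 ∈ conditioning set.
  P4: blocked at fork node N2 ∈ conditioning set.
  P5: blocked at fork node N2 ∈ conditioning set.
{N2} contains no descendant of N7 and blocks every backdoor path.
No other singleton works — e.g. {N1} leaves P4 open — so {N2} is the unique smallest valid adjustment set.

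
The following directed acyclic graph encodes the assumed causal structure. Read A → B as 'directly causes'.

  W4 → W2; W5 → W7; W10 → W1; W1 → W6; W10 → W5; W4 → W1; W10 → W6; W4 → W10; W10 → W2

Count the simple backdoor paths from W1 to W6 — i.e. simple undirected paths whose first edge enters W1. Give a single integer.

A backdoor path from W1 to W6 is any simple undirected path whose first edge points into W1 (i.e. leaves W1 via a parent).
Parents of W1: {W10, W4}.
Enumerating:
  P1: W1 <- W4 -> W10 -> W6
  P2: W1 <- W4 -> W2 <- W10 -> W6
  P3: W1 <- W10 -> W6
That exhausts the simple backdoor paths. Count: 3.

3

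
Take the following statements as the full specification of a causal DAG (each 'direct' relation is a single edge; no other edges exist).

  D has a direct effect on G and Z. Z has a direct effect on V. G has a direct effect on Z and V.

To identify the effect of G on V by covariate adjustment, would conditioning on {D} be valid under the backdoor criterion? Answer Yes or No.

Yes

Backdoor paths from G to V (paths whose first edge points into G):
  P1: G <- D -> Z -> V
Condition 1 (no descendant of G in the set): holds — descendants of G are {V, Z}; none are in {D}.
Condition 2 (every backdoor path blocked by {D}):
  P1: blocked at fork node D ∈ conditioning set.
{D} satisfies the backdoor criterion.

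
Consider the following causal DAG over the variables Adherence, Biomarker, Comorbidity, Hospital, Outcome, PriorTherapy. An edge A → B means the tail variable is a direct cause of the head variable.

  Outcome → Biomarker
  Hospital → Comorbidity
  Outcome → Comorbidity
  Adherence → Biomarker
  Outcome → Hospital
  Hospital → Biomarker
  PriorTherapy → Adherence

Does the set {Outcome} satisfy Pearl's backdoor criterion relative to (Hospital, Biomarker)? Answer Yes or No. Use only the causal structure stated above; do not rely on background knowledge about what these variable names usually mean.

Yes

Backdoor paths from Hospital to Biomarker (paths whose first edge points into Hospital):
  P1: Hospital <- Outcome -> Biomarker
Condition 1 (no descendant of Hospital in the set): holds — descendants of Hospital are {Biomarker, Comorbidity}; none are in {Outcome}.
Condition 2 (every backdoor path blocked by {Outcome}):
  P1: blocked at fork node Outcome ∈ conditioning set.
{Outcome} satisfies the backdoor criterion.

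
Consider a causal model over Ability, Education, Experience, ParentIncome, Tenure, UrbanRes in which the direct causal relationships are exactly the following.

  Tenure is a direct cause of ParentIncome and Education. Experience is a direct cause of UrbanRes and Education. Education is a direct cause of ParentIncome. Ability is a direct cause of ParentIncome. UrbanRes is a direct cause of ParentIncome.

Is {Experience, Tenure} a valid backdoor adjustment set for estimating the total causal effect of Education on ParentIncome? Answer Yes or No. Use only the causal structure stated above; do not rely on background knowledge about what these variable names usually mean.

Backdoor paths from Education to ParentIncome (paths whose first edge points into Education):
  P1: Education <- Tenure -> ParentIncome
  P2: Education <- Experience -> UrbanRes -> ParentIncome
Condition 1 (no descendant of Education in the set): holds — descendants of Education are {ParentIncome}; none are in {Experience, Tenure}.
Condition 2 (every backdoor path blocked by {Experience, Tenure}):
  P1: blocked at fork node Tenure ∈ conditioning set.
  P2: blocked at fork node Experience ∈ conditioning set.
{Experience, Tenure} satisfies the backdoor criterion.

Yes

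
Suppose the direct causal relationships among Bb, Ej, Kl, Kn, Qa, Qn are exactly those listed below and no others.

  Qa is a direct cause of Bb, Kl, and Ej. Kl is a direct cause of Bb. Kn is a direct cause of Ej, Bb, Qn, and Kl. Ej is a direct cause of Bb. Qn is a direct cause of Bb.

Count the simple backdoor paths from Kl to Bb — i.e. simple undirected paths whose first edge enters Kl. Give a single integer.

8

A backdoor path from Kl to Bb is any simple undirected path whose first edge points into Kl (i.e. leaves Kl via a parent).
Parents of Kl: {Kn, Qa}.
Enumerating:
  P1: Kl <- Kn -> Ej <- Qa -> Bb
  P2: Kl <- Kn -> Ej -> Bb
  P3: Kl <- Kn -> Qn -> Bb
  P4: Kl <- Kn -> Bb
  P5: Kl <- Qa -> Ej <- Kn -> Qn -> Bb
  P6: Kl <- Qa -> Ej <- Kn -> Bb
  P7: Kl <- Qa -> Ej -> Bb
  P8: Kl <- Qa -> Bb
That exhausts the simple backdoor paths. Count: 8.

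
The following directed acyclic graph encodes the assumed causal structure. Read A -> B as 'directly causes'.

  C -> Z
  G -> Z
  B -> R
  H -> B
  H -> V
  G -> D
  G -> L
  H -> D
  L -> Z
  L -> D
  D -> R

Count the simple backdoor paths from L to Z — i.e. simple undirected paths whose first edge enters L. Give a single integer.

A backdoor path from L to Z is any simple undirected path whose first edge points into L (i.e. leaves L via a parent).
Parents of L: {G}.
Enumerating:
  P1: L <- G -> Z
That exhausts the simple backdoor paths. Count: 1.

1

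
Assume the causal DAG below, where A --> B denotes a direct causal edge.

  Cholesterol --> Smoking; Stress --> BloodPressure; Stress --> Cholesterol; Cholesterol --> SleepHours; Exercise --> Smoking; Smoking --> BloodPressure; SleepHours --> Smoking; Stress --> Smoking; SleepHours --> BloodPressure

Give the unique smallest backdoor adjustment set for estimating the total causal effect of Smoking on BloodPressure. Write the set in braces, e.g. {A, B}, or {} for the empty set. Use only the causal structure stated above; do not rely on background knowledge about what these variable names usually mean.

{SleepHours, Stress}

Variables eligible for adjustment (non-descendants of Smoking, excluding Smoking and BloodPressure): {Cholesterol, Exercise, SleepHours, Stress}.
Backdoor paths from Smoking to BloodPressure:
  P1: Smoking <- Stress -> Cholesterol -> SleepHours -> BloodPressure
  P2: Smoking <- Stress -> BloodPressure
  P3: Smoking <- Cholesterol <- Stress -> BloodPressure
  P4: Smoking <- Cholesterol -> SleepHours -> BloodPressure
  P5: Smoking <- SleepHours <- Cholesterol <- Stress -> BloodPressure
  P6: Smoking <- SleepHours -> BloodPressure
The empty set is not sufficient: P1 (Smoking <- Stress -> Cholesterol -> SleepHours -> BloodPressure) has no collider blocking it and no conditioned non-collider, so it is open.
Try {SleepHours, Stress}:
  P1: blocked at fork node Stress ∈ conditioning set.
  P2: blocked at fork node Stress ∈ conditioning set.
  P3: blocked at fork node Stress ∈ conditioning set.
  P4: blocked at chain node SleepHours ∈ conditioning set.
  P5: blocked at chain node SleepHours ∈ conditioning set.
  P6: blocked at fork node SleepHours ∈ conditioning set.
{SleepHours, Stress} contains no descendant of Smoking and blocks every backdoor path.
Every element of {SleepHours, Stress} is needed (dropping SleepHours leaves P4 open; dropping Stress leaves P2 open), so no proper subset is valid.
Among all size-2 subsets of the eligible variables, only {SleepHours, Stress} blocks every backdoor path, so it is the unique smallest valid adjustment set.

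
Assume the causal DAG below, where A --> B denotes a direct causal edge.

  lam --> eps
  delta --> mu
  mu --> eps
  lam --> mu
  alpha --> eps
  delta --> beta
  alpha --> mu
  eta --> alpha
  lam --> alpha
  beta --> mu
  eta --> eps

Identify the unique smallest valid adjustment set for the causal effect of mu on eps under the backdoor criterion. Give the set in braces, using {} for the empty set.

Variables eligible for adjustment (non-descendants of mu, excluding mu and eps): {alpha, beta, delta, eta, lam}.
Backdoor paths from mu to eps:
  P1: mu <- lam -> alpha <- eta -> eps
  P2: mu <- lam -> alpha -> eps
  P3: mu <- lam -> eps
  P4: mu <- alpha <- lam -> eps
  P5: mu <- alpha <- eta -> eps
  P6: mu <- alpha -> eps
The empty set is not sufficient: P2 (mu <- lam -> alpha -> eps) has no collider blocking it and no conditioned non-collider, so it is open.
Try {alpha, lam}:
  P1: blocked at fork node lam ∈ conditioning set.
  P2: blocked at fork node lam ∈ conditioning set.
  P3: blocked at fork node lam ∈ conditioning set.
  P4: blocked at chain node alpha ∈ conditioning set.
  P5: blocked at chain node alpha ∈ conditioning set.
  P6: blocked at fork node alpha ∈ conditioning set.
{alpha, lam} contains no descendant of mu and blocks every backdoor path.
Every element of {alpha, lam} is needed (dropping alpha leaves P5 open; dropping lam leaves P1 open), so no proper subset is valid.
Among all size-2 subsets of the eligible variables, only {alpha, lam} blocks every backdoor path, so it is the unique smallest valid adjustment set.

{alpha, lam}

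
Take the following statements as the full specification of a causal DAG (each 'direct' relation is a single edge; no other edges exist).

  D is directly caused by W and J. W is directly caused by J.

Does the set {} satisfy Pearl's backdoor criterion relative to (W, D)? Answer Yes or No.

No

Backdoor paths from W to D (paths whose first edge points into W):
  P1: W <- J -> D
Condition 1 (no descendant of W in the set): holds — descendants of W are {D}; none are in {}.
Condition 2 (every backdoor path blocked by {}):
  P1: open — no interior node is in the conditioning set.
{} does not satisfy the backdoor criterion.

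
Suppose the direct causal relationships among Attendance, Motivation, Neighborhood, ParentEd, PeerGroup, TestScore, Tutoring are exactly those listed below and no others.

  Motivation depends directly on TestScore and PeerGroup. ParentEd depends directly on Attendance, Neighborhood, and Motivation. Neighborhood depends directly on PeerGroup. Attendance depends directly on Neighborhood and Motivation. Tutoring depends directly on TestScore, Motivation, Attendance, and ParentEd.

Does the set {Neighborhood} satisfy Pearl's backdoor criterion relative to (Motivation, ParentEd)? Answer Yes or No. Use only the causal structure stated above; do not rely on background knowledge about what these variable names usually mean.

Backdoor paths from Motivation to ParentEd (paths whose first edge points into Motivation):
  P1: Motivation <- PeerGroup -> Neighborhood -> Attendance -> ParentEd
  P2: Motivation <- PeerGroup -> Neighborhood -> Attendance -> Tutoring <- ParentEd
  P3: Motivation <- PeerGroup -> Neighborhood -> ParentEd
  P4: Motivation <- TestScore -> Tutoring <- Attendance <- Neighborhood -> ParentEd
  P5: Motivation <- TestScore -> Tutoring <- Attendance -> ParentEd
  P6: Motivation <- TestScore -> Tutoring <- ParentEd
Condition 1 (no descendant of Motivation in the set): holds — descendants of Motivation are {Attendance, ParentEd, Tutoring}; none are in {Neighborhood}.
Condition 2 (every backdoor path blocked by {Neighborhood}):
  P1: blocked at chain node Neighborhood ∈ conditioning set.
  P2: blocked at chain node Neighborhood ∈ conditioning set.
  P3: blocked at chain node Neighborhood ∈ conditioning set.
  P4: blocked at collider Tutoring (neither it nor any descendant is in the conditioning set).
  P5: blocked at collider Tutoring (neither it nor any descendant is in the conditioning set).
  P6: blocked at collider Tutoring (neither it nor any descendant is in the conditioning set).
{Neighborhood} satisfies the backdoor criterion.

Yes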